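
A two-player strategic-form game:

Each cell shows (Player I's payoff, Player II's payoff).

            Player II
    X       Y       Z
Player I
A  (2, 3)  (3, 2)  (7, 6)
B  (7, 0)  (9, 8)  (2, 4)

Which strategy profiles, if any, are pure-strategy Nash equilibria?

For each player, find the best response to each opponent profile; mutual best responses are the pure NE.
Player I against X: payoffs 2, 7 → best response B.
Player I against Y: payoffs 3, 9 → best response B.
Player I against Z: payoffs 7, 2 → best response A.
Player II against A: payoffs 3, 2, 6 → best response Z.
Player II against B: payoffs 0, 8, 4 → best response Y.
Mutual best responses: (A, Z); (B, Y).

(A, Z) and (B, Y)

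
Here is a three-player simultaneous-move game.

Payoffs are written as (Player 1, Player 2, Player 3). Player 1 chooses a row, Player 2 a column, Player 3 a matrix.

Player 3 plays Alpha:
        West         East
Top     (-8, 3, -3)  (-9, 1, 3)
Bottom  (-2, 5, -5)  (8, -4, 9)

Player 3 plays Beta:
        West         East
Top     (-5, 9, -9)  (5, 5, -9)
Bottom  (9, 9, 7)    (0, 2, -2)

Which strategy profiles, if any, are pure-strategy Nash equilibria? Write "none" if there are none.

(Top, West, Alpha): Player 1 can switch to Bottom (-8 → -2). Not NE.
(Top, West, Beta): Player 1 can switch to Bottom (-5 → 9). Not NE.
(Top, East, Alpha): Player 1 can switch to Bottom (-9 → 8). Not NE.
(Top, East, Beta): Player 2 can switch to West (5 → 9). Not NE.
(Bottom, West, Alpha): Player 3 can switch to Beta (-5 → 7). Not NE.
(Bottom, West, Beta): Player 1 gets 9, best alternative -5; Player 2 gets 9, best alternative 2; Player 3 gets 7, best alternative -5. No profitable deviation — NE.
(Bottom, East, Alpha): Player 2 can switch to West (-4 → 5). Not NE.
(Bottom, East, Beta): Player 1 can switch to Top (0 → 5). Not NE.

Pure NE: (Bottom, West, Beta)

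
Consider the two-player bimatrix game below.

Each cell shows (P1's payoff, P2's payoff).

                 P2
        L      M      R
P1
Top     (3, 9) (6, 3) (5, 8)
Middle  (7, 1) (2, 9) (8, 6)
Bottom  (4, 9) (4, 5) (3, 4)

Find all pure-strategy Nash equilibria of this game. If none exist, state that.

No pure-strategy Nash equilibrium.

P1 against L: payoffs 3, 7, 4 → best response Middle.
P1 against M: payoffs 6, 2, 4 → best response Top.
P1 against R: payoffs 5, 8, 3 → best response Middle.
P2 against Top: payoffs 9, 3, 8 → best response L.
P2 against Middle: payoffs 1, 9, 6 → best response M.
P2 against Bottom: payoffs 9, 5, 4 → best response L.
No profile is a mutual best response for all players.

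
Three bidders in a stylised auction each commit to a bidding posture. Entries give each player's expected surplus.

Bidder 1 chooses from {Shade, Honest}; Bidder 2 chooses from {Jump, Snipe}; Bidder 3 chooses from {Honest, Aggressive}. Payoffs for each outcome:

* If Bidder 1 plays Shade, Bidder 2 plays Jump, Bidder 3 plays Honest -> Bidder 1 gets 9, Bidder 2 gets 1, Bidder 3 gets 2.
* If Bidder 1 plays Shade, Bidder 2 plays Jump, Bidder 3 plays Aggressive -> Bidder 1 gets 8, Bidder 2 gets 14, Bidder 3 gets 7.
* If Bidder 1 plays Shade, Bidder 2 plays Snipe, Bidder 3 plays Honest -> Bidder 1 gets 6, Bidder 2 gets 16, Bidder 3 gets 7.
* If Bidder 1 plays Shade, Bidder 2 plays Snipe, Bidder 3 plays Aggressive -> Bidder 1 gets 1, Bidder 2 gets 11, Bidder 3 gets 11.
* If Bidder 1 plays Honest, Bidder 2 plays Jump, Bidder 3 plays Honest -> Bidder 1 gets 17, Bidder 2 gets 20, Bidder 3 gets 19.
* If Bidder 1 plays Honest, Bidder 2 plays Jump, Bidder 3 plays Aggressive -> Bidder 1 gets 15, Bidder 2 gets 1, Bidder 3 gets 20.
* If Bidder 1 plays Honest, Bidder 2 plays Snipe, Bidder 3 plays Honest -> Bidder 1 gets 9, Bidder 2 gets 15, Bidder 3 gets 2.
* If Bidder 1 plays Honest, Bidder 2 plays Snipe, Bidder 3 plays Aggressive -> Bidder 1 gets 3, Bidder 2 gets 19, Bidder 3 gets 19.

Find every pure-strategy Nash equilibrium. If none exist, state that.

Bidder 1 against (Jump, Honest): payoffs 9, 17 → best response Honest.
Bidder 1 against (Jump, Aggressive): payoffs 8, 15 → best response Honest.
Bidder 1 against (Snipe, Honest): payoffs 6, 9 → best response Honest.
Bidder 1 against (Snipe, Aggressive): payoffs 1, 3 → best response Honest.
Bidder 2 against (Shade, Honest): payoffs 1, 16 → best response Snipe.
Bidder 2 against (Shade, Aggressive): payoffs 14, 11 → best response Jump.
Bidder 2 against (Honest, Honest): payoffs 20, 15 → best response Jump.
Bidder 2 against (Honest, Aggressive): payoffs 1, 19 → best response Snipe.
Bidder 3 against (Shade, Jump): payoffs 2, 7 → best response Aggressive.
Bidder 3 against (Shade, Snipe): payoffs 7, 11 → best response Aggressive.
Bidder 3 against (Honest, Jump): payoffs 19, 20 → best response Aggressive.
Bidder 3 against (Honest, Snipe): payoffs 2, 19 → best response Aggressive.
Mutual best responses: (Honest, Snipe, Aggressive).

The unique pure-strategy Nash equilibrium is (Honest, Snipe, Aggressive).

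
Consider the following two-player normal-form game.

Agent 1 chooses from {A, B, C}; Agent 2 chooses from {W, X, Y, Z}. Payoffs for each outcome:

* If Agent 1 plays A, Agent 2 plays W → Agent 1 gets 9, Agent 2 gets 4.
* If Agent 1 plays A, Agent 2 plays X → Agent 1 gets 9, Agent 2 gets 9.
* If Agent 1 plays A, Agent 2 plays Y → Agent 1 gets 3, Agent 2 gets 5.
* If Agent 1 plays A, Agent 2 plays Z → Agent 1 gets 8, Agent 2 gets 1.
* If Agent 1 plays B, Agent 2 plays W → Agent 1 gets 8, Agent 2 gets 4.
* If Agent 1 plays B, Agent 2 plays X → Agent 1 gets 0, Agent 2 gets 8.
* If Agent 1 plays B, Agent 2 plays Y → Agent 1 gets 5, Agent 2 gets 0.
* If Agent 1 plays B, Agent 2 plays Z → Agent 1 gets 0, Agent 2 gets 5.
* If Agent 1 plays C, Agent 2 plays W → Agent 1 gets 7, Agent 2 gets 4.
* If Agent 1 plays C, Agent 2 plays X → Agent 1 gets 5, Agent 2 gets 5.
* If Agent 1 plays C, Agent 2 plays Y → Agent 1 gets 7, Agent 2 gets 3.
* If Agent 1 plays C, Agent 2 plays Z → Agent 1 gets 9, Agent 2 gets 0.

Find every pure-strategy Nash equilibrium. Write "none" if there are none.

Pure NE: (A, X)

Agent 1 against W: payoffs 9, 8, 7 → best response A.
Agent 1 against X: payoffs 9, 0, 5 → best response A.
Agent 1 against Y: payoffs 3, 5, 7 → best response C.
Agent 1 against Z: payoffs 8, 0, 9 → best response C.
Agent 2 against A: payoffs 4, 9, 5, 1 → best response X.
Agent 2 against B: payoffs 4, 8, 0, 5 → best response X.
Agent 2 against C: payoffs 4, 5, 3, 0 → best response X.
Mutual best responses: (A, X).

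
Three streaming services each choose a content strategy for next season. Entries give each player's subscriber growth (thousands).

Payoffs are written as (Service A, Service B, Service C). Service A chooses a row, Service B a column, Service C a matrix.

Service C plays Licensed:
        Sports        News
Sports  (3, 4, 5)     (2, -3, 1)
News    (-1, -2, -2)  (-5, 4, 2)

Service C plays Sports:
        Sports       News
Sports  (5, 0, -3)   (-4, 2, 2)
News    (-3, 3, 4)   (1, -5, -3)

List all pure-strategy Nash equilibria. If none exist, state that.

Service A against (Sports, Licensed): payoffs 3, -1 → best response Sports.
Service A against (Sports, Sports): payoffs 5, -3 → best response Sports.
Service A against (News, Licensed): payoffs 2, -5 → best response Sports.
Service A against (News, Sports): payoffs -4, 1 → best response News.
Service B against (Sports, Licensed): payoffs 4, -3 → best response Sports.
Service B against (Sports, Sports): payoffs 0, 2 → best response News.
Service B against (News, Licensed): payoffs -2, 4 → best response News.
Service B against (News, Sports): payoffs 3, -5 → best response Sports.
Service C against (Sports, Sports): payoffs 5, -3 → best response Licensed.
Service C against (Sports, News): payoffs 1, 2 → best response Sports.
Service C against (News, Sports): payoffs -2, 4 → best response Sports.
Service C against (News, News): payoffs 2, -3 → best response Licensed.
Mutual best responses: (Sports, Sports, Licensed).

The unique pure-strategy Nash equilibrium is (Sports, Sports, Licensed).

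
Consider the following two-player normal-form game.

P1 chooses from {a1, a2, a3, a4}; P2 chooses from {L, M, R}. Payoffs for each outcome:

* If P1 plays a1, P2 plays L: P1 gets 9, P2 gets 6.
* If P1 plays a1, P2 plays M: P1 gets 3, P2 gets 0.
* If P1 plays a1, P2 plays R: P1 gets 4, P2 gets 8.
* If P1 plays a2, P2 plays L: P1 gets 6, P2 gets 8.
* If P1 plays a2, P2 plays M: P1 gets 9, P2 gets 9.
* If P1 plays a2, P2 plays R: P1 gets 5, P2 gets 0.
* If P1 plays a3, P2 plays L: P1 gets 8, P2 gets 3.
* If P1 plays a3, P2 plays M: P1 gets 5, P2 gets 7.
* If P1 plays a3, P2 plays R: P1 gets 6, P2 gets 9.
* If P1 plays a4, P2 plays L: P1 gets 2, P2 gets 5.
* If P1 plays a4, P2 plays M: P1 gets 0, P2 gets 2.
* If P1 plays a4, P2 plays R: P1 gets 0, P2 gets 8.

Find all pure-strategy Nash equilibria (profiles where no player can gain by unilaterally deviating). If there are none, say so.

Pure-strategy Nash equilibria: (a2, M), (a3, R)

Mark each player's best response to every combination of opponents' strategies; a profile where every player is best-responding is a pure Nash equilibrium.
P1 against L: payoffs 9, 6, 8, 2 → best response a1.
P1 against M: payoffs 3, 9, 5, 0 → best response a2.
P1 against R: payoffs 4, 5, 6, 0 → best response a3.
P2 against a1: payoffs 6, 0, 8 → best response R.
P2 against a2: payoffs 8, 9, 0 → best response M.
P2 against a3: payoffs 3, 7, 9 → best response R.
P2 against a4: payoffs 5, 2, 8 → best response R.
Mutual best responses: (a2, M); (a3, R).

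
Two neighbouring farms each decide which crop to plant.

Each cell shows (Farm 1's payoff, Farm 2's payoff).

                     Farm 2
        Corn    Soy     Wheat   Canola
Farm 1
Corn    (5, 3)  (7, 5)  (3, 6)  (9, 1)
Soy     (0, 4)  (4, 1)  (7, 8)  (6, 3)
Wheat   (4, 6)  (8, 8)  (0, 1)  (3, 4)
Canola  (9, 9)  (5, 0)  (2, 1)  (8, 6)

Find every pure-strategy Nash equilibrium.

For each player, find the best response to each opponent profile; mutual best responses are the pure NE.
Farm 1 against Corn: payoffs 5, 0, 4, 9 → best response Canola.
Farm 1 against Soy: payoffs 7, 4, 8, 5 → best response Wheat.
Farm 1 against Wheat: payoffs 3, 7, 0, 2 → best response Soy.
Farm 1 against Canola: payoffs 9, 6, 3, 8 → best response Corn.
Farm 2 against Corn: payoffs 3, 5, 6, 1 → best response Wheat.
Farm 2 against Soy: payoffs 4, 1, 8, 3 → best response Wheat.
Farm 2 against Wheat: payoffs 6, 8, 1, 4 → best response Soy.
Farm 2 against Canola: payoffs 9, 0, 1, 6 → best response Corn.
Mutual best responses: (Soy, Wheat); (Wheat, Soy); (Canola, Corn).

(Soy, Wheat); (Wheat, Soy); (Canola, Corn)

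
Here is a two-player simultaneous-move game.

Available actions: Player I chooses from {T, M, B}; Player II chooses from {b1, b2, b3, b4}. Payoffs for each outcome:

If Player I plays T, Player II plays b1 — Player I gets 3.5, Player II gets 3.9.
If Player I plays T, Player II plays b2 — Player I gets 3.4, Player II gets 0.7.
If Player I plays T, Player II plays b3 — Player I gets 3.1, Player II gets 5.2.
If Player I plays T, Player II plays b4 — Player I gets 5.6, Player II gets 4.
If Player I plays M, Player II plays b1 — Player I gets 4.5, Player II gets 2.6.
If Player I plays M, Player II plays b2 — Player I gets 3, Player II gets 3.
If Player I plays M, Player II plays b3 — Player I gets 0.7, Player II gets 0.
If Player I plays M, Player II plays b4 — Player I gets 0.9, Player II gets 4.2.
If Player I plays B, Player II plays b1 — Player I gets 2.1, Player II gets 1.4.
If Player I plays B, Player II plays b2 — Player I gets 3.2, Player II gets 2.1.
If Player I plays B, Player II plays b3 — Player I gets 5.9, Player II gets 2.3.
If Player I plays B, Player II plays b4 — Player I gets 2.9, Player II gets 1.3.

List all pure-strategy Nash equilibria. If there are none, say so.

The unique pure-strategy Nash equilibrium is (B, b3).

Player I against b1: payoffs 3.5, 4.5, 2.1 → best response M.
Player I against b2: payoffs 3.4, 3, 3.2 → best response T.
Player I against b3: payoffs 3.1, 0.7, 5.9 → best response B.
Player I against b4: payoffs 5.6, 0.9, 2.9 → best response T.
Player II against T: payoffs 3.9, 0.7, 5.2, 4 → best response b3.
Player II against M: payoffs 2.6, 3, 0, 4.2 → best response b4.
Player II against B: payoffs 1.4, 2.1, 2.3, 1.3 → best response b3.
Mutual best responses: (B, b3).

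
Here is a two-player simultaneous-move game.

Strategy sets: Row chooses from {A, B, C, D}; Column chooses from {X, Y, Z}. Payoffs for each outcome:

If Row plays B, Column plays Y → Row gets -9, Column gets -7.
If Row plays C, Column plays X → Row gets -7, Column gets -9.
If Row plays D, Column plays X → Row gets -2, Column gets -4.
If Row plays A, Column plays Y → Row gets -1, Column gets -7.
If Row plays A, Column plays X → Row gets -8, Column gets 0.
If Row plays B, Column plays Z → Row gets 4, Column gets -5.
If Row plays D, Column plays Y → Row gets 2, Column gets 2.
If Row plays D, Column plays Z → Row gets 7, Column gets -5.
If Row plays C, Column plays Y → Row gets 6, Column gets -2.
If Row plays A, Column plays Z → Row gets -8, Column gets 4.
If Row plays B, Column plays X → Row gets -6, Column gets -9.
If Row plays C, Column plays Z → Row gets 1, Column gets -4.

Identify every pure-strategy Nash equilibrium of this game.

(A, X): Row can switch to B (-8 → -6). Not NE.
(A, Y): Row can switch to C (-1 → 6). Not NE.
(A, Z): Row can switch to B (-8 → 4). Not NE.
(B, X): Row can switch to D (-6 → -2). Not NE.
(B, Y): Row can switch to A (-9 → -1). Not NE.
(B, Z): Row can switch to D (4 → 7). Not NE.
(C, X): Row can switch to B (-7 → -6). Not NE.
(C, Y): Row gets 6, best alternative 2; Column gets -2, best alternative -4. No profitable deviation — NE.
(C, Z): Row can switch to B (1 → 4). Not NE.
(D, X): Column can switch to Y (-4 → 2). Not NE.
(D, Y): Row can switch to C (2 → 6). Not NE.
(D, Z): Column can switch to X (-5 → -4). Not NE.

Pure NE: (C, Y)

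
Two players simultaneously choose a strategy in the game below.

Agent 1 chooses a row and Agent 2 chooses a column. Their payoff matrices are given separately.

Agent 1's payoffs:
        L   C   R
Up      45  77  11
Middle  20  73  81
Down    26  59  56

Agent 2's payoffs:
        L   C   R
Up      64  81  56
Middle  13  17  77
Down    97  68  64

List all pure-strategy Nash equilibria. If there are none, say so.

The pure Nash equilibria are (Up, C) and (Middle, R).

(Up, L): Agent 2 can switch to C (64 → 81). Not NE.
(Up, C): Agent 1 gets 77, best alternative 73; Agent 2 gets 81, best alternative 64. No profitable deviation — NE.
(Up, R): Agent 1 can switch to Middle (11 → 81). Not NE.
(Middle, L): Agent 1 can switch to Up (20 → 45). Not NE.
(Middle, C): Agent 1 can switch to Up (73 → 77). Not NE.
(Middle, R): Agent 1 gets 81, best alternative 56; Agent 2 gets 77, best alternative 17. No profitable deviation — NE.
(Down, L): Agent 1 can switch to Up (26 → 45). Not NE.
(Down, C): Agent 1 can switch to Up (59 → 77). Not NE.
(Down, R): Agent 1 can switch to Middle (56 → 81). Not NE.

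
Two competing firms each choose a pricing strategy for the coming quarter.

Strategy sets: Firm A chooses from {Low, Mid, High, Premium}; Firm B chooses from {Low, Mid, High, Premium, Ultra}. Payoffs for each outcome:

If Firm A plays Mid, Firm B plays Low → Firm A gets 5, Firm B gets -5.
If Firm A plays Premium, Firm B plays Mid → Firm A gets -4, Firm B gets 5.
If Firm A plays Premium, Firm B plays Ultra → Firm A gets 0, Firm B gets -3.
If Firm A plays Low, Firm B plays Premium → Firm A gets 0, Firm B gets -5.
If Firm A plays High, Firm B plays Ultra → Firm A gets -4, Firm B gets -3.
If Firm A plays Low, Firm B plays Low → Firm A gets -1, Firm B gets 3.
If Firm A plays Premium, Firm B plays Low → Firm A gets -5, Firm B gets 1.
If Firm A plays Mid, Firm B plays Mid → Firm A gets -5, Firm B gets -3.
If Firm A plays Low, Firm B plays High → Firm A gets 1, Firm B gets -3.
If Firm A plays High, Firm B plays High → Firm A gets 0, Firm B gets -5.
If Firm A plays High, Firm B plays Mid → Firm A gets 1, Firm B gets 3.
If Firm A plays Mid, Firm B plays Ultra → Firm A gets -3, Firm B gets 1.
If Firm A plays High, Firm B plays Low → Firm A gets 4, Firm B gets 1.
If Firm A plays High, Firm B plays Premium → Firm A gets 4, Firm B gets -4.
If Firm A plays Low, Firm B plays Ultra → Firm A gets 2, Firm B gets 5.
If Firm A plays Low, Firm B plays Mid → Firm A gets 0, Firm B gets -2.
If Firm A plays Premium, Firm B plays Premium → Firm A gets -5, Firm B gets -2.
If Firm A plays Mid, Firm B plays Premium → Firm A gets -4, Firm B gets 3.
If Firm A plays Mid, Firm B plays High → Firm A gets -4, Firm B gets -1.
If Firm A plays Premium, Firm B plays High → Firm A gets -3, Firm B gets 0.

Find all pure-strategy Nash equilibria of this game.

(Low, Low): Firm A can switch to Mid (-1 → 5). Not NE.
(Low, Mid): Firm A can switch to High (0 → 1). Not NE.
(Low, High): Firm B can switch to Low (-3 → 3). Not NE.
(Low, Premium): Firm A can switch to High (0 → 4). Not NE.
(Low, Ultra): Firm A gets 2, best alternative 0; Firm B gets 5, best alternative 3. No profitable deviation — NE.
(Mid, Low): Firm B can switch to Mid (-5 → -3). Not NE.
(Mid, Mid): Firm A can switch to Low (-5 → 0). Not NE.
(Mid, High): Firm A can switch to Low (-4 → 1). Not NE.
(Mid, Premium): Firm A can switch to Low (-4 → 0). Not NE.
(Mid, Ultra): Firm A can switch to Low (-3 → 2). Not NE.
(High, Low): Firm A can switch to Mid (4 → 5). Not NE.
(High, Mid): Firm A gets 1, best alternative 0; Firm B gets 3, best alternative 1. No profitable deviation — NE.
(High, High): Firm A can switch to Low (0 → 1). Not NE.
(High, Premium): Firm B can switch to Low (-4 → 1). Not NE.
(The remaining 6 profiles each have a profitable deviation by the same check.)

Pure-strategy Nash equilibria: (Low, Ultra) and (High, Mid)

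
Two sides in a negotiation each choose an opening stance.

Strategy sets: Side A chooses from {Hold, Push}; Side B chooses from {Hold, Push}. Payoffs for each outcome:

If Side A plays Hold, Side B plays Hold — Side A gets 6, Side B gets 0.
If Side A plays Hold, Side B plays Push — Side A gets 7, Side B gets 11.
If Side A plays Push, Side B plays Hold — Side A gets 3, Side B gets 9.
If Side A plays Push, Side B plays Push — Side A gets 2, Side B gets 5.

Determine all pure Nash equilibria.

Side A against Hold: payoffs 6, 3 → best response Hold.
Side A against Push: payoffs 7, 2 → best response Hold.
Side B against Hold: payoffs 0, 11 → best response Push.
Side B against Push: payoffs 9, 5 → best response Hold.
Mutual best responses: (Hold, Push).

Pure NE: (Hold, Push)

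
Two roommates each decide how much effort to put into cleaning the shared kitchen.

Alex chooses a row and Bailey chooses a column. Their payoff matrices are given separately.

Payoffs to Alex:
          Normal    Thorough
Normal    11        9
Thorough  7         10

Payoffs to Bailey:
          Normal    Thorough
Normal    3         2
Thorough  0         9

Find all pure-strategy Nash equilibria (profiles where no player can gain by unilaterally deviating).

(Normal, Normal): Alex gets 11, best alternative 7; Bailey gets 3, best alternative 2. No profitable deviation — NE.
(Normal, Thorough): Alex can switch to Thorough (9 → 10). Not NE.
(Thorough, Normal): Alex can switch to Normal (7 → 11). Not NE.
(Thorough, Thorough): Alex gets 10, best alternative 9; Bailey gets 9, best alternative 0. No profitable deviation — NE.

(Normal, Normal); (Thorough, Thorough)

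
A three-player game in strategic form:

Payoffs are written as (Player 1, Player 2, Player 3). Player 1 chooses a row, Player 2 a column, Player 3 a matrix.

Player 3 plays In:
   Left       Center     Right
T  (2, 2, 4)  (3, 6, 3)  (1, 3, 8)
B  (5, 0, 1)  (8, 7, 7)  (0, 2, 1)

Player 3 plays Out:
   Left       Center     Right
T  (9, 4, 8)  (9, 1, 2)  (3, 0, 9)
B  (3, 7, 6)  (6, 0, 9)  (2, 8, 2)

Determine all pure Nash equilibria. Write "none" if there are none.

(T, Left, Out)

Player 1 against (Left, In): payoffs 2, 5 → best response B.
Player 1 against (Left, Out): payoffs 9, 3 → best response T.
Player 1 against (Center, In): payoffs 3, 8 → best response B.
Player 1 against (Center, Out): payoffs 9, 6 → best response T.
Player 1 against (Right, In): payoffs 1, 0 → best response T.
Player 1 against (Right, Out): payoffs 3, 2 → best response T.
Player 2 against (T, In): payoffs 2, 6, 3 → best response Center.
Player 2 against (T, Out): payoffs 4, 1, 0 → best response Left.
Player 2 against (B, In): payoffs 0, 7, 2 → best response Center.
Player 2 against (B, Out): payoffs 7, 0, 8 → best response Right.
Player 3 against (T, Left): payoffs 4, 8 → best response Out.
Player 3 against (T, Center): payoffs 3, 2 → best response In.
Player 3 against (T, Right): payoffs 8, 9 → best response Out.
Player 3 against (B, Left): payoffs 1, 6 → best response Out.
Player 3 against (B, Center): payoffs 7, 9 → best response Out.
Player 3 against (B, Right): payoffs 1, 2 → best response Out.
Mutual best responses: (T, Left, Out).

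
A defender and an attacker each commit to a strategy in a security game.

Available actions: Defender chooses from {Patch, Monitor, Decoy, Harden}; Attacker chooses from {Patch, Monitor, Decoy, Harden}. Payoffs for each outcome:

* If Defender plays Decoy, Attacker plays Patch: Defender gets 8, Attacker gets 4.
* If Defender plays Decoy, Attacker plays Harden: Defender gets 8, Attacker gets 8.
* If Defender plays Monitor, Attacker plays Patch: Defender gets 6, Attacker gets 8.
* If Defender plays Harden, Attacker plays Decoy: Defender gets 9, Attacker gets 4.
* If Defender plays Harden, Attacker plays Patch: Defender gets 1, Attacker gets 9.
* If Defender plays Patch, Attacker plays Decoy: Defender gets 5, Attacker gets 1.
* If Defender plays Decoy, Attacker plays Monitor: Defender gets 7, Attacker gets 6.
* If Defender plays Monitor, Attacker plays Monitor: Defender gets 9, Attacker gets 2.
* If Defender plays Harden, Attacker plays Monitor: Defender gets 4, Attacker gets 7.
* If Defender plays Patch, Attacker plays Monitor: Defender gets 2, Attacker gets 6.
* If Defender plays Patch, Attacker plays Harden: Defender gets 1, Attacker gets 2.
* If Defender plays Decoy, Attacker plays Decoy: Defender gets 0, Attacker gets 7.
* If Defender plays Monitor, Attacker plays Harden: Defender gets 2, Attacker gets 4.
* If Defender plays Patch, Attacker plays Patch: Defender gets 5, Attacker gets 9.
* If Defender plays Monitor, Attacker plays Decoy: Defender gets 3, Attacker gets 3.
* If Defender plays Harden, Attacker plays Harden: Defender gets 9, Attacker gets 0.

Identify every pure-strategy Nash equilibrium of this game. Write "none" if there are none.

Check each profile: it is a Nash equilibrium iff no player can strictly gain by switching unilaterally.
(Patch, Patch): Defender can switch to Monitor (5 → 6). Not NE.
(Patch, Monitor): Defender can switch to Monitor (2 → 9). Not NE.
(Patch, Decoy): Defender can switch to Harden (5 → 9). Not NE.
(Patch, Harden): Defender can switch to Monitor (1 → 2). Not NE.
(Monitor, Patch): Defender can switch to Decoy (6 → 8). Not NE.
(Monitor, Monitor): Attacker can switch to Patch (2 → 8). Not NE.
(Monitor, Decoy): Defender can switch to Patch (3 → 5). Not NE.
(Monitor, Harden): Defender can switch to Decoy (2 → 8). Not NE.
(Decoy, Patch): Attacker can switch to Monitor (4 → 6). Not NE.
(Decoy, Monitor): Defender can switch to Monitor (7 → 9). Not NE.
(Decoy, Decoy): Defender can switch to Patch (0 → 5). Not NE.
(Decoy, Harden): Defender can switch to Harden (8 → 9). Not NE.
(The remaining 4 profiles each have a profitable deviation by the same check.)

There is no pure-strategy Nash equilibrium.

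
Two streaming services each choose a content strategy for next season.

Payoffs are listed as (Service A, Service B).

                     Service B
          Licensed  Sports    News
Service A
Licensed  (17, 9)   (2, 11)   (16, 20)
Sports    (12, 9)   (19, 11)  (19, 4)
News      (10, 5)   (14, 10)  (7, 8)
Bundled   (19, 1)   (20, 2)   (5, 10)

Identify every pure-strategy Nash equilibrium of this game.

(Licensed, Licensed): Service A can switch to Bundled (17 → 19). Not NE.
(Licensed, Sports): Service A can switch to Sports (2 → 19). Not NE.
(Licensed, News): Service A can switch to Sports (16 → 19). Not NE.
(Sports, Licensed): Service A can switch to Licensed (12 → 17). Not NE.
(Sports, Sports): Service A can switch to Bundled (19 → 20). Not NE.
(Sports, News): Service B can switch to Licensed (4 → 9). Not NE.
(News, Licensed): Service A can switch to Licensed (10 → 17). Not NE.
(News, Sports): Service A can switch to Sports (14 → 19). Not NE.
(The remaining 4 profiles each have a profitable deviation by the same check.)

There is no pure-strategy Nash equilibrium.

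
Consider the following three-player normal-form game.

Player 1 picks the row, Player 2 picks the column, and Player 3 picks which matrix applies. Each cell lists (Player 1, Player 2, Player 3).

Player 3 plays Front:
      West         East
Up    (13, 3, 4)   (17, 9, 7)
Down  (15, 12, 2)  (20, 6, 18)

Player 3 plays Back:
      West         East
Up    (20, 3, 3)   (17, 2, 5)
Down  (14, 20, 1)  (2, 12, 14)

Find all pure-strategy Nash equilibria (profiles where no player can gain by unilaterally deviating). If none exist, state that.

(Up, West, Front): Player 1 can switch to Down (13 → 15). Not NE.
(Up, West, Back): Player 3 can switch to Front (3 → 4). Not NE.
(Up, East, Front): Player 1 can switch to Down (17 → 20). Not NE.
(Up, East, Back): Player 2 can switch to West (2 → 3). Not NE.
(Down, West, Front): Player 1 gets 15, best alternative 13; Player 2 gets 12, best alternative 6; Player 3 gets 2, best alternative 1. No profitable deviation — NE.
(Down, West, Back): Player 1 can switch to Up (14 → 20). Not NE.
(Down, East, Front): Player 2 can switch to West (6 → 12). Not NE.
(Down, East, Back): Player 1 can switch to Up (2 → 17). Not NE.

The unique pure-strategy Nash equilibrium is (Down, West, Front).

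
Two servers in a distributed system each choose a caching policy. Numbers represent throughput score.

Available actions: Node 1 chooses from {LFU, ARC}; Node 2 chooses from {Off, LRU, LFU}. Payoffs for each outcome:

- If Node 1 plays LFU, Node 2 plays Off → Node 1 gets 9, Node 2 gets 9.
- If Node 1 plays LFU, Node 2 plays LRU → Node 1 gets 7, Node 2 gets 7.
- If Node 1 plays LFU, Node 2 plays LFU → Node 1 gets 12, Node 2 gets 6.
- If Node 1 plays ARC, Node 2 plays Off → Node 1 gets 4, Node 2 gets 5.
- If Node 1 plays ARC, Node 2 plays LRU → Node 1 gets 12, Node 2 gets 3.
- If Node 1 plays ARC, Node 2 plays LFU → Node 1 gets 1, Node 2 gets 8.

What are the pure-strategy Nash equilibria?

Pure NE: (LFU, Off)

(LFU, Off): Node 1 gets 9, best alternative 4; Node 2 gets 9, best alternative 7. No profitable deviation — NE.
(LFU, LRU): Node 1 can switch to ARC (7 → 12). Not NE.
(LFU, LFU): Node 2 can switch to Off (6 → 9). Not NE.
(ARC, Off): Node 1 can switch to LFU (4 → 9). Not NE.
(ARC, LRU): Node 2 can switch to Off (3 → 5). Not NE.
(ARC, LFU): Node 1 can switch to LFU (1 → 12). Not NE.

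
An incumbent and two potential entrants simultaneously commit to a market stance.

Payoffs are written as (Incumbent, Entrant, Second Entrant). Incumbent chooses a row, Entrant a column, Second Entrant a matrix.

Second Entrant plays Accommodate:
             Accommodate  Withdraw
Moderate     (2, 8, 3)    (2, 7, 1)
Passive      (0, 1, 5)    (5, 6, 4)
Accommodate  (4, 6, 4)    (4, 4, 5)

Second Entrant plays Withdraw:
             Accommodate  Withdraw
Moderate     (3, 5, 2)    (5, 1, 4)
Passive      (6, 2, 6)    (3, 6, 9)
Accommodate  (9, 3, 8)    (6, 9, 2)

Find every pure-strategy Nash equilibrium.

There is no pure-strategy Nash equilibrium.

Incumbent against (Accommodate, Accommodate): payoffs 2, 0, 4 → best response Accommodate.
Incumbent against (Accommodate, Withdraw): payoffs 3, 6, 9 → best response Accommodate.
Incumbent against (Withdraw, Accommodate): payoffs 2, 5, 4 → best response Passive.
Incumbent against (Withdraw, Withdraw): payoffs 5, 3, 6 → best response Accommodate.
Entrant against (Moderate, Accommodate): payoffs 8, 7 → best response Accommodate.
Entrant against (Moderate, Withdraw): payoffs 5, 1 → best response Accommodate.
Entrant against (Passive, Accommodate): payoffs 1, 6 → best response Withdraw.
Entrant against (Passive, Withdraw): payoffs 2, 6 → best response Withdraw.
Entrant against (Accommodate, Accommodate): payoffs 6, 4 → best response Accommodate.
Entrant against (Accommodate, Withdraw): payoffs 3, 9 → best response Withdraw.
Second Entrant against (Moderate, Accommodate): payoffs 3, 2 → best response Accommodate.
Second Entrant against (Moderate, Withdraw): payoffs 1, 4 → best response Withdraw.
Second Entrant against (Passive, Accommodate): payoffs 5, 6 → best response Withdraw.
Second Entrant against (Passive, Withdraw): payoffs 4, 9 → best response Withdraw.
Second Entrant against (Accommodate, Accommodate): payoffs 4, 8 → best response Withdraw.
Second Entrant against (Accommodate, Withdraw): payoffs 5, 2 → best response Accommodate.
No profile is a mutual best response for all players.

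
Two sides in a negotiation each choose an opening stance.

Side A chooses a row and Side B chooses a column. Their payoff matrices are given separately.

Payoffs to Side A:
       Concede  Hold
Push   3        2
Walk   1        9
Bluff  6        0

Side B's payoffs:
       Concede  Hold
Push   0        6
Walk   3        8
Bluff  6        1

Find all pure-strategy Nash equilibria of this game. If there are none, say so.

(Walk, Hold), (Bluff, Concede)

Side A against Concede: payoffs 3, 1, 6 → best response Bluff.
Side A against Hold: payoffs 2, 9, 0 → best response Walk.
Side B against Push: payoffs 0, 6 → best response Hold.
Side B against Walk: payoffs 3, 8 → best response Hold.
Side B against Bluff: payoffs 6, 1 → best response Concede.
Mutual best responses: (Walk, Hold); (Bluff, Concede).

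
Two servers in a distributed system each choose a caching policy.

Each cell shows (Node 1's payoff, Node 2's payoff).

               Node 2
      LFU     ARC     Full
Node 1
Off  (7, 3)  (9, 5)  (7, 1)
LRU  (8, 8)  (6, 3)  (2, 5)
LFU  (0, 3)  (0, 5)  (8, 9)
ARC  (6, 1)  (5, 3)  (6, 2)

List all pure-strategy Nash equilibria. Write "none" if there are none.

Check each profile: it is a Nash equilibrium iff no player can strictly gain by switching unilaterally.
(Off, LFU): Node 1 can switch to LRU (7 → 8). Not NE.
(Off, ARC): Node 1 gets 9, best alternative 6; Node 2 gets 5, best alternative 3. No profitable deviation — NE.
(Off, Full): Node 1 can switch to LFU (7 → 8). Not NE.
(LRU, LFU): Node 1 gets 8, best alternative 7; Node 2 gets 8, best alternative 5. No profitable deviation — NE.
(LRU, ARC): Node 1 can switch to Off (6 → 9). Not NE.
(LRU, Full): Node 1 can switch to Off (2 → 7). Not NE.
(LFU, LFU): Node 1 can switch to Off (0 → 7). Not NE.
(LFU, ARC): Node 1 can switch to Off (0 → 9). Not NE.
(LFU, Full): Node 1 gets 8, best alternative 7; Node 2 gets 9, best alternative 5. No profitable deviation — NE.
(ARC, LFU): Node 1 can switch to Off (6 → 7). Not NE.
(ARC, ARC): Node 1 can switch to Off (5 → 9). Not NE.
(The remaining 1 profile has a profitable deviation by the same check.)

The pure Nash equilibria are (Off, ARC), (LRU, LFU), (LFU, Full).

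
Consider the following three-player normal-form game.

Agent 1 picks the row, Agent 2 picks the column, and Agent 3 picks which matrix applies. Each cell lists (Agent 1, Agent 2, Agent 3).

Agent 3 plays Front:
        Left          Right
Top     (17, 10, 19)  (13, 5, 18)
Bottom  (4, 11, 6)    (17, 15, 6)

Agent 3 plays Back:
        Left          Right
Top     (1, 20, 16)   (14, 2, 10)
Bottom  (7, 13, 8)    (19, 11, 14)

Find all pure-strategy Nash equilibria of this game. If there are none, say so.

(Top, Left, Front): Agent 1 gets 17, best alternative 4; Agent 2 gets 10, best alternative 5; Agent 3 gets 19, best alternative 16. No profitable deviation — NE.
(Top, Left, Back): Agent 1 can switch to Bottom (1 → 7). Not NE.
(Top, Right, Front): Agent 1 can switch to Bottom (13 → 17). Not NE.
(Top, Right, Back): Agent 1 can switch to Bottom (14 → 19). Not NE.
(Bottom, Left, Front): Agent 1 can switch to Top (4 → 17). Not NE.
(Bottom, Left, Back): Agent 1 gets 7, best alternative 1; Agent 2 gets 13, best alternative 11; Agent 3 gets 8, best alternative 6. No profitable deviation — NE.
(Bottom, Right, Front): Agent 3 can switch to Back (6 → 14). Not NE.
(Bottom, Right, Back): Agent 2 can switch to Left (11 → 13). Not NE.

(Top, Left, Front), (Bottom, Left, Back)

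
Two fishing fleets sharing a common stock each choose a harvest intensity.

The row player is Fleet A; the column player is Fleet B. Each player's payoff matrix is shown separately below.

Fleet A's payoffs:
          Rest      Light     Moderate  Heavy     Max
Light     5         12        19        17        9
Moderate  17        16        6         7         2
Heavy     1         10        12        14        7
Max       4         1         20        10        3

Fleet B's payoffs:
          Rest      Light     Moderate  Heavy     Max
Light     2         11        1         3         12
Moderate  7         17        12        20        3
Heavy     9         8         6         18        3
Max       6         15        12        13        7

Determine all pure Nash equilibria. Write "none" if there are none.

(Light, Max)

Fleet A against Rest: payoffs 5, 17, 1, 4 → best response Moderate.
Fleet A against Light: payoffs 12, 16, 10, 1 → best response Moderate.
Fleet A against Moderate: payoffs 19, 6, 12, 20 → best response Max.
Fleet A against Heavy: payoffs 17, 7, 14, 10 → best response Light.
Fleet A against Max: payoffs 9, 2, 7, 3 → best response Light.
Fleet B against Light: payoffs 2, 11, 1, 3, 12 → best response Max.
Fleet B against Moderate: payoffs 7, 17, 12, 20, 3 → best response Heavy.
Fleet B against Heavy: payoffs 9, 8, 6, 18, 3 → best response Heavy.
Fleet B against Max: payoffs 6, 15, 12, 13, 7 → best response Light.
Mutual best responses: (Light, Max).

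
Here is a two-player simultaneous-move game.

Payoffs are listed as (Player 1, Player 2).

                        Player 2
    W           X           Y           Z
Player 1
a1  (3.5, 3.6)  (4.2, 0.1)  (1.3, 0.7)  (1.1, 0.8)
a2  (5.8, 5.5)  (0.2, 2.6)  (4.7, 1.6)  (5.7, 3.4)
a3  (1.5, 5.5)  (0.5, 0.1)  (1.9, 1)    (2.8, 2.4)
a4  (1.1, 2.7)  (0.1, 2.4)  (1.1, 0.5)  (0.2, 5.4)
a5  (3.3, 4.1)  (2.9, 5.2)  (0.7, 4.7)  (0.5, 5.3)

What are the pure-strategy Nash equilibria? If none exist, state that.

Player 1 against W: payoffs 3.5, 5.8, 1.5, 1.1, 3.3 → best response a2.
Player 1 against X: payoffs 4.2, 0.2, 0.5, 0.1, 2.9 → best response a1.
Player 1 against Y: payoffs 1.3, 4.7, 1.9, 1.1, 0.7 → best response a2.
Player 1 against Z: payoffs 1.1, 5.7, 2.8, 0.2, 0.5 → best response a2.
Player 2 against a1: payoffs 3.6, 0.1, 0.7, 0.8 → best response W.
Player 2 against a2: payoffs 5.5, 2.6, 1.6, 3.4 → best response W.
Player 2 against a3: payoffs 5.5, 0.1, 1, 2.4 → best response W.
Player 2 against a4: payoffs 2.7, 2.4, 0.5, 5.4 → best response Z.
Player 2 against a5: payoffs 4.1, 5.2, 4.7, 5.3 → best response Z.
Mutual best responses: (a2, W).

Pure NE: (a2, W)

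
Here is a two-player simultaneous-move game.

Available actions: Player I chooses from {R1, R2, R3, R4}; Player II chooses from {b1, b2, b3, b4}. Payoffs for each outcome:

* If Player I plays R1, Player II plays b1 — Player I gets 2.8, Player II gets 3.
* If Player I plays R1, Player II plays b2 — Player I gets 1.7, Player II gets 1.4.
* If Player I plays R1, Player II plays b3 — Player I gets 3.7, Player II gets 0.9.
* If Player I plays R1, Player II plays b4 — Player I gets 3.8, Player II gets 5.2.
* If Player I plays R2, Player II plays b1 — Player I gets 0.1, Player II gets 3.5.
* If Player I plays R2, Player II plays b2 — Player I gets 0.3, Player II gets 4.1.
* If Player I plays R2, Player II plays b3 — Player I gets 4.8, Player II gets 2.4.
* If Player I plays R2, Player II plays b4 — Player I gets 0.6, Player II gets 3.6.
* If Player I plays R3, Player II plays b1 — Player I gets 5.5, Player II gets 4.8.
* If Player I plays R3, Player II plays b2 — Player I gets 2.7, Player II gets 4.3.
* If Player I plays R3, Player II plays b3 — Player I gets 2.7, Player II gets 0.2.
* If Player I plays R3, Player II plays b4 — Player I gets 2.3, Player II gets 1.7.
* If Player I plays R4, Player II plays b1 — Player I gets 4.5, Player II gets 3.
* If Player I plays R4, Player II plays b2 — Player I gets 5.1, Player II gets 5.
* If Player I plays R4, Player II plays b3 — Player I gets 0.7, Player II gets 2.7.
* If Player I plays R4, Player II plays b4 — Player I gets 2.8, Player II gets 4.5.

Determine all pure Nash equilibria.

(R1, b1): Player I can switch to R3 (2.8 → 5.5). Not NE.
(R1, b2): Player I can switch to R3 (1.7 → 2.7). Not NE.
(R1, b3): Player I can switch to R2 (3.7 → 4.8). Not NE.
(R1, b4): Player I gets 3.8, best alternative 2.8; Player II gets 5.2, best alternative 3. No profitable deviation — NE.
(R2, b1): Player I can switch to R1 (0.1 → 2.8). Not NE.
(R2, b2): Player I can switch to R1 (0.3 → 1.7). Not NE.
(R2, b3): Player II can switch to b1 (2.4 → 3.5). Not NE.
(R2, b4): Player I can switch to R1 (0.6 → 3.8). Not NE.
(R3, b1): Player I gets 5.5, best alternative 4.5; Player II gets 4.8, best alternative 4.3. No profitable deviation — NE.
(R3, b2): Player I can switch to R4 (2.7 → 5.1). Not NE.
(R3, b3): Player I can switch to R1 (2.7 → 3.7). Not NE.
(R3, b4): Player I can switch to R1 (2.3 → 3.8). Not NE.
(R4, b2): Player I gets 5.1, best alternative 2.7; Player II gets 5, best alternative 4.5. No profitable deviation — NE.
(The remaining 3 profiles each have a profitable deviation by the same check.)

The pure Nash equilibria are (R1, b4), (R3, b1), (R4, b2).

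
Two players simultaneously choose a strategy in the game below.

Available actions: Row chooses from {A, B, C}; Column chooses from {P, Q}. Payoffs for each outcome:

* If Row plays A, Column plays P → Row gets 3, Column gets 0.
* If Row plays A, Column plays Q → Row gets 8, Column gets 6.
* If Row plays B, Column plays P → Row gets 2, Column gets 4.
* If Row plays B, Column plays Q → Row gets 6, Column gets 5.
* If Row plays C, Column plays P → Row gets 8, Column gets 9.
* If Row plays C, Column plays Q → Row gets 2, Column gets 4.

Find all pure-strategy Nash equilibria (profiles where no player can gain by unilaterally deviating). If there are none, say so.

(A, Q) and (C, P)

For each player, find the best response to each opponent profile; mutual best responses are the pure NE.
Row against P: payoffs 3, 2, 8 → best response C.
Row against Q: payoffs 8, 6, 2 → best response A.
Column against A: payoffs 0, 6 → best response Q.
Column against B: payoffs 4, 5 → best response Q.
Column against C: payoffs 9, 4 → best response P.
Mutual best responses: (A, Q); (C, P).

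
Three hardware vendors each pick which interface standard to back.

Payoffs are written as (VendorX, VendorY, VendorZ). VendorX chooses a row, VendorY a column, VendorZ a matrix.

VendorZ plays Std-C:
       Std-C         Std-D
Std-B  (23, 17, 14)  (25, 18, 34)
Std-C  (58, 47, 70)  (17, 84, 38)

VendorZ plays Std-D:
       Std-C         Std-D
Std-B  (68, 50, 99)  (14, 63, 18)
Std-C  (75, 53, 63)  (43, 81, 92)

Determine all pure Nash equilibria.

For each strategy profile, look for a profitable unilateral deviation.
(Std-B, Std-C, Std-C): VendorX can switch to Std-C (23 → 58). Not NE.
(Std-B, Std-C, Std-D): VendorX can switch to Std-C (68 → 75). Not NE.
(Std-B, Std-D, Std-C): VendorX gets 25, best alternative 17; VendorY gets 18, best alternative 17; VendorZ gets 34, best alternative 18. No profitable deviation — NE.
(Std-B, Std-D, Std-D): VendorX can switch to Std-C (14 → 43). Not NE.
(Std-C, Std-C, Std-C): VendorY can switch to Std-D (47 → 84). Not NE.
(Std-C, Std-C, Std-D): VendorY can switch to Std-D (53 → 81). Not NE.
(Std-C, Std-D, Std-C): VendorX can switch to Std-B (17 → 25). Not NE.
(Std-C, Std-D, Std-D): VendorX gets 43, best alternative 14; VendorY gets 81, best alternative 53; VendorZ gets 92, best alternative 38. No profitable deviation — NE.

(Std-B, Std-D, Std-C); (Std-C, Std-D, Std-D)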